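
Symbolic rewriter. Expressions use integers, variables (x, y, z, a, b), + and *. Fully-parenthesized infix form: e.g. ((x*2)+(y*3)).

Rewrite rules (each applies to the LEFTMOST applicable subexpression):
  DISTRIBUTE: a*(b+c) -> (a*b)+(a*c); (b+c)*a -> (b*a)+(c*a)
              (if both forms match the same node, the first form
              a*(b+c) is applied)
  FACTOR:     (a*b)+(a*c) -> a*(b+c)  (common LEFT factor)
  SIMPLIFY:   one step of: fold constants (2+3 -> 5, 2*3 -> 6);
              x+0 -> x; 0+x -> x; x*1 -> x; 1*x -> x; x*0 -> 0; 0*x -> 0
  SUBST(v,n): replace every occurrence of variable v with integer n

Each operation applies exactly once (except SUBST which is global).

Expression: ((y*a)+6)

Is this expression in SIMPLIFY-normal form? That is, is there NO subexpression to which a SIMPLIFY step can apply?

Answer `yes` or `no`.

Expression: ((y*a)+6)
Scanning for simplifiable subexpressions (pre-order)...
  at root: ((y*a)+6) (not simplifiable)
  at L: (y*a) (not simplifiable)
Result: no simplifiable subexpression found -> normal form.

Answer: yes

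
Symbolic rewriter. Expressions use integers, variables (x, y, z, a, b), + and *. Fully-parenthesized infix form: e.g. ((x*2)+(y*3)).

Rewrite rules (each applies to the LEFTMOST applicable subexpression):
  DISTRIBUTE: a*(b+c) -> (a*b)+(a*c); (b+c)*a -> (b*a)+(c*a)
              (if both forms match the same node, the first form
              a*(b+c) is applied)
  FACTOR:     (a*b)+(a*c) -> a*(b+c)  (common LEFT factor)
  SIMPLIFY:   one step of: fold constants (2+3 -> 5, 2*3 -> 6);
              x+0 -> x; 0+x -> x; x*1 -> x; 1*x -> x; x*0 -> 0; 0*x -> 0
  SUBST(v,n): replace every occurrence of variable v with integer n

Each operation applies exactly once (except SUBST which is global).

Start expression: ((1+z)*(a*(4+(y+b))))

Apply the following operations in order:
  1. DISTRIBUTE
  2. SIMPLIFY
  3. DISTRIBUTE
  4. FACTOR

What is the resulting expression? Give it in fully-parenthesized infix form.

Start: ((1+z)*(a*(4+(y+b))))
Apply DISTRIBUTE at root (target: ((1+z)*(a*(4+(y+b))))): ((1+z)*(a*(4+(y+b)))) -> ((1*(a*(4+(y+b))))+(z*(a*(4+(y+b)))))
Apply SIMPLIFY at L (target: (1*(a*(4+(y+b))))): ((1*(a*(4+(y+b))))+(z*(a*(4+(y+b))))) -> ((a*(4+(y+b)))+(z*(a*(4+(y+b)))))
Apply DISTRIBUTE at L (target: (a*(4+(y+b)))): ((a*(4+(y+b)))+(z*(a*(4+(y+b))))) -> (((a*4)+(a*(y+b)))+(z*(a*(4+(y+b)))))
Apply FACTOR at L (target: ((a*4)+(a*(y+b)))): (((a*4)+(a*(y+b)))+(z*(a*(4+(y+b))))) -> ((a*(4+(y+b)))+(z*(a*(4+(y+b)))))

Answer: ((a*(4+(y+b)))+(z*(a*(4+(y+b)))))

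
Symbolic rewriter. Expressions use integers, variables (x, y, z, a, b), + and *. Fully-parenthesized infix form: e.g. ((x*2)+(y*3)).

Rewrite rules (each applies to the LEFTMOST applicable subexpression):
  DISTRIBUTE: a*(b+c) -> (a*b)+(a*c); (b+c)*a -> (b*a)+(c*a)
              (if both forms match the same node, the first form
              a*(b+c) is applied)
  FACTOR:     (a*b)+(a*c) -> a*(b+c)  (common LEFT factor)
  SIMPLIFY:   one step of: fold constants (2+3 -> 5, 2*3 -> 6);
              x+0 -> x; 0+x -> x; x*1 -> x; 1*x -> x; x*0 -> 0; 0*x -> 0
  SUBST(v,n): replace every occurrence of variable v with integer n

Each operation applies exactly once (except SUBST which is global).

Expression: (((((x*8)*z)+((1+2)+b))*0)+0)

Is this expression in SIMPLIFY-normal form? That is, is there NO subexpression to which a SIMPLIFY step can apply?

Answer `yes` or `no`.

Expression: (((((x*8)*z)+((1+2)+b))*0)+0)
Scanning for simplifiable subexpressions (pre-order)...
  at root: (((((x*8)*z)+((1+2)+b))*0)+0) (SIMPLIFIABLE)
  at L: ((((x*8)*z)+((1+2)+b))*0) (SIMPLIFIABLE)
  at LL: (((x*8)*z)+((1+2)+b)) (not simplifiable)
  at LLL: ((x*8)*z) (not simplifiable)
  at LLLL: (x*8) (not simplifiable)
  at LLR: ((1+2)+b) (not simplifiable)
  at LLRL: (1+2) (SIMPLIFIABLE)
Found simplifiable subexpr at path root: (((((x*8)*z)+((1+2)+b))*0)+0)
One SIMPLIFY step would give: ((((x*8)*z)+((1+2)+b))*0)
-> NOT in normal form.

Answer: no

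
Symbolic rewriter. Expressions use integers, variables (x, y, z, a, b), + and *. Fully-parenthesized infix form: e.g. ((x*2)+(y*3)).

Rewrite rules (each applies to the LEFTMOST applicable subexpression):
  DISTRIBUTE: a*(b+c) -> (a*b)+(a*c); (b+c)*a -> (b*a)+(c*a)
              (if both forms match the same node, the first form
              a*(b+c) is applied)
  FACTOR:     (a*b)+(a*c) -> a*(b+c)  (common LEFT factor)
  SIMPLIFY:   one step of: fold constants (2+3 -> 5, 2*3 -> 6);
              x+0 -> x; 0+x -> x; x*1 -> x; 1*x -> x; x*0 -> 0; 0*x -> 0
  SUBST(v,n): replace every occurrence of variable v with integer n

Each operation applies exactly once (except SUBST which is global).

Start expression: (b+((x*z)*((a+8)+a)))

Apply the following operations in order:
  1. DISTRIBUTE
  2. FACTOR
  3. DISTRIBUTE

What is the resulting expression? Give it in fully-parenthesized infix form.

Start: (b+((x*z)*((a+8)+a)))
Apply DISTRIBUTE at R (target: ((x*z)*((a+8)+a))): (b+((x*z)*((a+8)+a))) -> (b+(((x*z)*(a+8))+((x*z)*a)))
Apply FACTOR at R (target: (((x*z)*(a+8))+((x*z)*a))): (b+(((x*z)*(a+8))+((x*z)*a))) -> (b+((x*z)*((a+8)+a)))
Apply DISTRIBUTE at R (target: ((x*z)*((a+8)+a))): (b+((x*z)*((a+8)+a))) -> (b+(((x*z)*(a+8))+((x*z)*a)))

Answer: (b+(((x*z)*(a+8))+((x*z)*a)))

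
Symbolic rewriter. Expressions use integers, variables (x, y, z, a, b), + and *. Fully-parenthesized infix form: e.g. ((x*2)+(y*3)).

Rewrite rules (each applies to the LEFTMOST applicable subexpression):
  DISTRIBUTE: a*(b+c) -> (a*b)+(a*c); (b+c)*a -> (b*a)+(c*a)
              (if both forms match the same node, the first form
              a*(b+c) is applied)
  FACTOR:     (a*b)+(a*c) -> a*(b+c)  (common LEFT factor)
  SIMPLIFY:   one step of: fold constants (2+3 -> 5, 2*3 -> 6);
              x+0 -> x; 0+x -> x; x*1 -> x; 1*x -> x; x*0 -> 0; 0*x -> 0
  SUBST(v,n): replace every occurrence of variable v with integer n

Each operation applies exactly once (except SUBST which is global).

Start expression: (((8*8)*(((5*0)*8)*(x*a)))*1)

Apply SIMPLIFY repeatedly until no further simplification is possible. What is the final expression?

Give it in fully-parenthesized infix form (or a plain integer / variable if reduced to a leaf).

Answer: 0

Derivation:
Start: (((8*8)*(((5*0)*8)*(x*a)))*1)
Step 1: at root: (((8*8)*(((5*0)*8)*(x*a)))*1) -> ((8*8)*(((5*0)*8)*(x*a))); overall: (((8*8)*(((5*0)*8)*(x*a)))*1) -> ((8*8)*(((5*0)*8)*(x*a)))
Step 2: at L: (8*8) -> 64; overall: ((8*8)*(((5*0)*8)*(x*a))) -> (64*(((5*0)*8)*(x*a)))
Step 3: at RLL: (5*0) -> 0; overall: (64*(((5*0)*8)*(x*a))) -> (64*((0*8)*(x*a)))
Step 4: at RL: (0*8) -> 0; overall: (64*((0*8)*(x*a))) -> (64*(0*(x*a)))
Step 5: at R: (0*(x*a)) -> 0; overall: (64*(0*(x*a))) -> (64*0)
Step 6: at root: (64*0) -> 0; overall: (64*0) -> 0
Fixed point: 0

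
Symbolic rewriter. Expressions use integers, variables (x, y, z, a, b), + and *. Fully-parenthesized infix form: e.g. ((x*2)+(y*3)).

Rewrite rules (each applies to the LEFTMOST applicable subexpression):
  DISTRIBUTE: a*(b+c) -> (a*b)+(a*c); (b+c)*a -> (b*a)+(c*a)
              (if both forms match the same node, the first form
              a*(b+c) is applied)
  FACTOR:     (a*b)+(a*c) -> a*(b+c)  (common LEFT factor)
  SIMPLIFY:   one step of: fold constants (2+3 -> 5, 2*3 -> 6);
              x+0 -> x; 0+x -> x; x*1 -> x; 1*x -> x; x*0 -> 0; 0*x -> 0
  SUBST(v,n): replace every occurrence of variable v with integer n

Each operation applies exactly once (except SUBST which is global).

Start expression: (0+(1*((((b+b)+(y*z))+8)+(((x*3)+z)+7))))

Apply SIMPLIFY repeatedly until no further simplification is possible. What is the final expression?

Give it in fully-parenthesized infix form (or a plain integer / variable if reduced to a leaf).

Start: (0+(1*((((b+b)+(y*z))+8)+(((x*3)+z)+7))))
Step 1: at root: (0+(1*((((b+b)+(y*z))+8)+(((x*3)+z)+7)))) -> (1*((((b+b)+(y*z))+8)+(((x*3)+z)+7))); overall: (0+(1*((((b+b)+(y*z))+8)+(((x*3)+z)+7)))) -> (1*((((b+b)+(y*z))+8)+(((x*3)+z)+7)))
Step 2: at root: (1*((((b+b)+(y*z))+8)+(((x*3)+z)+7))) -> ((((b+b)+(y*z))+8)+(((x*3)+z)+7)); overall: (1*((((b+b)+(y*z))+8)+(((x*3)+z)+7))) -> ((((b+b)+(y*z))+8)+(((x*3)+z)+7))
Fixed point: ((((b+b)+(y*z))+8)+(((x*3)+z)+7))

Answer: ((((b+b)+(y*z))+8)+(((x*3)+z)+7))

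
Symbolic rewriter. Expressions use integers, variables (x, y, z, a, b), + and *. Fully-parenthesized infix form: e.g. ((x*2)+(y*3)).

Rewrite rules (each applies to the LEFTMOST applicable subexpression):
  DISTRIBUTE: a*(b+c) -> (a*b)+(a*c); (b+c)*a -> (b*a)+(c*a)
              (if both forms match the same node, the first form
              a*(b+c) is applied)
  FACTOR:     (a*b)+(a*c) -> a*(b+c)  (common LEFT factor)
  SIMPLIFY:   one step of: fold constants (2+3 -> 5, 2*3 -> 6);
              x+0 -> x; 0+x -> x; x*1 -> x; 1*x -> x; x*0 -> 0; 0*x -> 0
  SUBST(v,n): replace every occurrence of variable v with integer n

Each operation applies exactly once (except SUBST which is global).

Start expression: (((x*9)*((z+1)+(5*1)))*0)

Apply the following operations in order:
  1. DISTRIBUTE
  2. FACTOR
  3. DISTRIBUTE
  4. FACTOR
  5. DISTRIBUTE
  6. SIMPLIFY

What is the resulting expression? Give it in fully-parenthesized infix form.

Start: (((x*9)*((z+1)+(5*1)))*0)
Apply DISTRIBUTE at L (target: ((x*9)*((z+1)+(5*1)))): (((x*9)*((z+1)+(5*1)))*0) -> ((((x*9)*(z+1))+((x*9)*(5*1)))*0)
Apply FACTOR at L (target: (((x*9)*(z+1))+((x*9)*(5*1)))): ((((x*9)*(z+1))+((x*9)*(5*1)))*0) -> (((x*9)*((z+1)+(5*1)))*0)
Apply DISTRIBUTE at L (target: ((x*9)*((z+1)+(5*1)))): (((x*9)*((z+1)+(5*1)))*0) -> ((((x*9)*(z+1))+((x*9)*(5*1)))*0)
Apply FACTOR at L (target: (((x*9)*(z+1))+((x*9)*(5*1)))): ((((x*9)*(z+1))+((x*9)*(5*1)))*0) -> (((x*9)*((z+1)+(5*1)))*0)
Apply DISTRIBUTE at L (target: ((x*9)*((z+1)+(5*1)))): (((x*9)*((z+1)+(5*1)))*0) -> ((((x*9)*(z+1))+((x*9)*(5*1)))*0)
Apply SIMPLIFY at root (target: ((((x*9)*(z+1))+((x*9)*(5*1)))*0)): ((((x*9)*(z+1))+((x*9)*(5*1)))*0) -> 0

Answer: 0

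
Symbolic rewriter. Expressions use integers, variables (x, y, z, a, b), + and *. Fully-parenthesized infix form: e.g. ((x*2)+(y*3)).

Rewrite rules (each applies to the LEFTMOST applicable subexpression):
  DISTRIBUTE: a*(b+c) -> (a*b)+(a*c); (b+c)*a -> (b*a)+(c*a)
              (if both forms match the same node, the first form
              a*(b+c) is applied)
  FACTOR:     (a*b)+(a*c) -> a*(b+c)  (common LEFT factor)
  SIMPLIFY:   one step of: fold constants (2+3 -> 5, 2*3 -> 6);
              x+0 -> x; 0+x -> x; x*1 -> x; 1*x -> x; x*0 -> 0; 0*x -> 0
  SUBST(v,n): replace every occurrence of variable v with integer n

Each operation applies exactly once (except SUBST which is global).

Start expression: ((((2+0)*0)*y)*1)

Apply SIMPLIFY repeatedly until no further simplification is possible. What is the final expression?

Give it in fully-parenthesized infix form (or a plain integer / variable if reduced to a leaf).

Start: ((((2+0)*0)*y)*1)
Step 1: at root: ((((2+0)*0)*y)*1) -> (((2+0)*0)*y); overall: ((((2+0)*0)*y)*1) -> (((2+0)*0)*y)
Step 2: at L: ((2+0)*0) -> 0; overall: (((2+0)*0)*y) -> (0*y)
Step 3: at root: (0*y) -> 0; overall: (0*y) -> 0
Fixed point: 0

Answer: 0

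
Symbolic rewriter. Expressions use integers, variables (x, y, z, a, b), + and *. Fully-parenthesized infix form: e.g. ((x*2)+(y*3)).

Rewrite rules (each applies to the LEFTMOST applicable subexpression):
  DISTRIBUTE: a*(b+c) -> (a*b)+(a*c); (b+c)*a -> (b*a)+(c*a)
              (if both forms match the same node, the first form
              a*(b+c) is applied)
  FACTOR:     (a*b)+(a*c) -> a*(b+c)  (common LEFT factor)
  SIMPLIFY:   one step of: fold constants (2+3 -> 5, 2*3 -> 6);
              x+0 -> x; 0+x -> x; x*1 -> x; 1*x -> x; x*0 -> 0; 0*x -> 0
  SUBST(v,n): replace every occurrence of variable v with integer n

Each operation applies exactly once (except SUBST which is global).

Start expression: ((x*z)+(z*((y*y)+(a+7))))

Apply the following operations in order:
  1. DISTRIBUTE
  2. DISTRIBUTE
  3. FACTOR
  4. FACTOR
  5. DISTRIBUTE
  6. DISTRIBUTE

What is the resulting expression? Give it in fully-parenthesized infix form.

Start: ((x*z)+(z*((y*y)+(a+7))))
Apply DISTRIBUTE at R (target: (z*((y*y)+(a+7)))): ((x*z)+(z*((y*y)+(a+7)))) -> ((x*z)+((z*(y*y))+(z*(a+7))))
Apply DISTRIBUTE at RR (target: (z*(a+7))): ((x*z)+((z*(y*y))+(z*(a+7)))) -> ((x*z)+((z*(y*y))+((z*a)+(z*7))))
Apply FACTOR at RR (target: ((z*a)+(z*7))): ((x*z)+((z*(y*y))+((z*a)+(z*7)))) -> ((x*z)+((z*(y*y))+(z*(a+7))))
Apply FACTOR at R (target: ((z*(y*y))+(z*(a+7)))): ((x*z)+((z*(y*y))+(z*(a+7)))) -> ((x*z)+(z*((y*y)+(a+7))))
Apply DISTRIBUTE at R (target: (z*((y*y)+(a+7)))): ((x*z)+(z*((y*y)+(a+7)))) -> ((x*z)+((z*(y*y))+(z*(a+7))))
Apply DISTRIBUTE at RR (target: (z*(a+7))): ((x*z)+((z*(y*y))+(z*(a+7)))) -> ((x*z)+((z*(y*y))+((z*a)+(z*7))))

Answer: ((x*z)+((z*(y*y))+((z*a)+(z*7))))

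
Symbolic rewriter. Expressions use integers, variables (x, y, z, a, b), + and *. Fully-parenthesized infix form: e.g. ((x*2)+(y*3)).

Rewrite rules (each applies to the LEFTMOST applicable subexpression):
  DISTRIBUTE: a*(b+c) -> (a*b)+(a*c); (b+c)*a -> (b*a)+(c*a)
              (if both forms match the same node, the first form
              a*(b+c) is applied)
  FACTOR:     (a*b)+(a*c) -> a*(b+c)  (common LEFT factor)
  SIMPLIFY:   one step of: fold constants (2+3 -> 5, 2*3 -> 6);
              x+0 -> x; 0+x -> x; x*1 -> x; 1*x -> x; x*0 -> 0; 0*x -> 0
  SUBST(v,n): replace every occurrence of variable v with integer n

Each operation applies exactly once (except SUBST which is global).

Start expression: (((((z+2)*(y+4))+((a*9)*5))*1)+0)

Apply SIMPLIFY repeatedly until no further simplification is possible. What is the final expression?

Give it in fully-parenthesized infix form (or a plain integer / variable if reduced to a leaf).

Start: (((((z+2)*(y+4))+((a*9)*5))*1)+0)
Step 1: at root: (((((z+2)*(y+4))+((a*9)*5))*1)+0) -> ((((z+2)*(y+4))+((a*9)*5))*1); overall: (((((z+2)*(y+4))+((a*9)*5))*1)+0) -> ((((z+2)*(y+4))+((a*9)*5))*1)
Step 2: at root: ((((z+2)*(y+4))+((a*9)*5))*1) -> (((z+2)*(y+4))+((a*9)*5)); overall: ((((z+2)*(y+4))+((a*9)*5))*1) -> (((z+2)*(y+4))+((a*9)*5))
Fixed point: (((z+2)*(y+4))+((a*9)*5))

Answer: (((z+2)*(y+4))+((a*9)*5))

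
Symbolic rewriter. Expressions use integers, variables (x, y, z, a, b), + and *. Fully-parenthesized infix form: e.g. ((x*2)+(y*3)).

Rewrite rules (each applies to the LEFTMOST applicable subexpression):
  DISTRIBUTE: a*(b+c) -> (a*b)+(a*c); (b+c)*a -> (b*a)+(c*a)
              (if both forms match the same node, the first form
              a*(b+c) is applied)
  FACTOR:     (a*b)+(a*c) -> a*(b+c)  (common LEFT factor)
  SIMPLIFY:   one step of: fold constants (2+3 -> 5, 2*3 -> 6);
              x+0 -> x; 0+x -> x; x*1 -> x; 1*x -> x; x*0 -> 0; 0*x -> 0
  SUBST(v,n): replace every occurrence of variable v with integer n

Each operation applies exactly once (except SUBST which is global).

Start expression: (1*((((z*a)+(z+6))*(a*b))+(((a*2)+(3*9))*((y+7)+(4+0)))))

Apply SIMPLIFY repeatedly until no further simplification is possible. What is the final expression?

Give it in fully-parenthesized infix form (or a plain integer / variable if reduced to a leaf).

Answer: ((((z*a)+(z+6))*(a*b))+(((a*2)+27)*((y+7)+4)))

Derivation:
Start: (1*((((z*a)+(z+6))*(a*b))+(((a*2)+(3*9))*((y+7)+(4+0)))))
Step 1: at root: (1*((((z*a)+(z+6))*(a*b))+(((a*2)+(3*9))*((y+7)+(4+0))))) -> ((((z*a)+(z+6))*(a*b))+(((a*2)+(3*9))*((y+7)+(4+0)))); overall: (1*((((z*a)+(z+6))*(a*b))+(((a*2)+(3*9))*((y+7)+(4+0))))) -> ((((z*a)+(z+6))*(a*b))+(((a*2)+(3*9))*((y+7)+(4+0))))
Step 2: at RLR: (3*9) -> 27; overall: ((((z*a)+(z+6))*(a*b))+(((a*2)+(3*9))*((y+7)+(4+0)))) -> ((((z*a)+(z+6))*(a*b))+(((a*2)+27)*((y+7)+(4+0))))
Step 3: at RRR: (4+0) -> 4; overall: ((((z*a)+(z+6))*(a*b))+(((a*2)+27)*((y+7)+(4+0)))) -> ((((z*a)+(z+6))*(a*b))+(((a*2)+27)*((y+7)+4)))
Fixed point: ((((z*a)+(z+6))*(a*b))+(((a*2)+27)*((y+7)+4)))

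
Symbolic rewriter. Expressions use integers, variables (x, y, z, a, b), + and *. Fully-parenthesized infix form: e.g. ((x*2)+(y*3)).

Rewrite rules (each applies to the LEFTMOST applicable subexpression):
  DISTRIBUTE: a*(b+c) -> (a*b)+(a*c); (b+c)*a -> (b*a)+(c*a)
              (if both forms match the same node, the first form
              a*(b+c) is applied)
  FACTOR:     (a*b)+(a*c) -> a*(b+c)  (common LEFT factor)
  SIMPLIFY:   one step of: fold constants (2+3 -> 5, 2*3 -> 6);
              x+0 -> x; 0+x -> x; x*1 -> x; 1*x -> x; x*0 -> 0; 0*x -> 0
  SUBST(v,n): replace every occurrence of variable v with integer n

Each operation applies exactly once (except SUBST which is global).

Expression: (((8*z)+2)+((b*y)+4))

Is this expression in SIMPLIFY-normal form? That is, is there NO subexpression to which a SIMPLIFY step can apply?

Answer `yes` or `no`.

Answer: yes

Derivation:
Expression: (((8*z)+2)+((b*y)+4))
Scanning for simplifiable subexpressions (pre-order)...
  at root: (((8*z)+2)+((b*y)+4)) (not simplifiable)
  at L: ((8*z)+2) (not simplifiable)
  at LL: (8*z) (not simplifiable)
  at R: ((b*y)+4) (not simplifiable)
  at RL: (b*y) (not simplifiable)
Result: no simplifiable subexpression found -> normal form.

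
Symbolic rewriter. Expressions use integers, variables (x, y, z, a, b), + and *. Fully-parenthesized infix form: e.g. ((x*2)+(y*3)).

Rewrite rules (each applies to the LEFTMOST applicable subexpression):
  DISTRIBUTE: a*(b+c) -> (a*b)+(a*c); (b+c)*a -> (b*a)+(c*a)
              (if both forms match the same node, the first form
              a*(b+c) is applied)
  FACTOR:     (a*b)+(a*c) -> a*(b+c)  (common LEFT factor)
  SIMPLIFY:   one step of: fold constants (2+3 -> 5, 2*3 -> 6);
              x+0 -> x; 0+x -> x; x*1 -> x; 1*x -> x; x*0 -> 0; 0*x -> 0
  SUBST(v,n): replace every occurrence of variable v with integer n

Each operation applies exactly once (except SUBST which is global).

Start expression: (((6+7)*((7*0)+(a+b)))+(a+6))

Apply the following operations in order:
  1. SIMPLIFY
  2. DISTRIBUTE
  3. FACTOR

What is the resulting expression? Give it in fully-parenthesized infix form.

Start: (((6+7)*((7*0)+(a+b)))+(a+6))
Apply SIMPLIFY at LL (target: (6+7)): (((6+7)*((7*0)+(a+b)))+(a+6)) -> ((13*((7*0)+(a+b)))+(a+6))
Apply DISTRIBUTE at L (target: (13*((7*0)+(a+b)))): ((13*((7*0)+(a+b)))+(a+6)) -> (((13*(7*0))+(13*(a+b)))+(a+6))
Apply FACTOR at L (target: ((13*(7*0))+(13*(a+b)))): (((13*(7*0))+(13*(a+b)))+(a+6)) -> ((13*((7*0)+(a+b)))+(a+6))

Answer: ((13*((7*0)+(a+b)))+(a+6))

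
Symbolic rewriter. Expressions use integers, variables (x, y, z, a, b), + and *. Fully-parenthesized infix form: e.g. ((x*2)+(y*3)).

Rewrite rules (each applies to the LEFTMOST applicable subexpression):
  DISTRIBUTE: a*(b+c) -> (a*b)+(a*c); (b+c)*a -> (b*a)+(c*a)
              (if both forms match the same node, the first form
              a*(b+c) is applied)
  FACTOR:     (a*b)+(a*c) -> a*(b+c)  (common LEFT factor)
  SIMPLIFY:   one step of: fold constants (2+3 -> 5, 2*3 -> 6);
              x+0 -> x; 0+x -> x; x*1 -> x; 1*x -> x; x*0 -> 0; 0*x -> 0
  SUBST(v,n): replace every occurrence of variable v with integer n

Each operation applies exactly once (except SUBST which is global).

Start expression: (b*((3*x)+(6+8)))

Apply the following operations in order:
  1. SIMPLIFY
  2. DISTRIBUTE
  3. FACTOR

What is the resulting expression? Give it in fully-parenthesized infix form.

Start: (b*((3*x)+(6+8)))
Apply SIMPLIFY at RR (target: (6+8)): (b*((3*x)+(6+8))) -> (b*((3*x)+14))
Apply DISTRIBUTE at root (target: (b*((3*x)+14))): (b*((3*x)+14)) -> ((b*(3*x))+(b*14))
Apply FACTOR at root (target: ((b*(3*x))+(b*14))): ((b*(3*x))+(b*14)) -> (b*((3*x)+14))

Answer: (b*((3*x)+14))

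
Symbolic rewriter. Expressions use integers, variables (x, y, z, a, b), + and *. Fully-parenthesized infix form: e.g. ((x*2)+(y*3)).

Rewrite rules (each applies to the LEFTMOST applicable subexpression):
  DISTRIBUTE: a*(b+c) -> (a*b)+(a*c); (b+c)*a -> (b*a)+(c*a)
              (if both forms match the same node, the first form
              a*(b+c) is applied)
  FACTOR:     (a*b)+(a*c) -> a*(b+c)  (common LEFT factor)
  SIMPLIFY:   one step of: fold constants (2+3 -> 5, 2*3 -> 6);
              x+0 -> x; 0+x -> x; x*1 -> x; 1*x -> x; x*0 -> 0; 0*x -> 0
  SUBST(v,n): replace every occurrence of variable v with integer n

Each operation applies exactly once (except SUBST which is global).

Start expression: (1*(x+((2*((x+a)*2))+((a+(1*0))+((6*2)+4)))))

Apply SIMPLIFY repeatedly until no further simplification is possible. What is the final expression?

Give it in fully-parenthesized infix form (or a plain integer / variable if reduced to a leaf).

Start: (1*(x+((2*((x+a)*2))+((a+(1*0))+((6*2)+4)))))
Step 1: at root: (1*(x+((2*((x+a)*2))+((a+(1*0))+((6*2)+4))))) -> (x+((2*((x+a)*2))+((a+(1*0))+((6*2)+4)))); overall: (1*(x+((2*((x+a)*2))+((a+(1*0))+((6*2)+4))))) -> (x+((2*((x+a)*2))+((a+(1*0))+((6*2)+4))))
Step 2: at RRLR: (1*0) -> 0; overall: (x+((2*((x+a)*2))+((a+(1*0))+((6*2)+4)))) -> (x+((2*((x+a)*2))+((a+0)+((6*2)+4))))
Step 3: at RRL: (a+0) -> a; overall: (x+((2*((x+a)*2))+((a+0)+((6*2)+4)))) -> (x+((2*((x+a)*2))+(a+((6*2)+4))))
Step 4: at RRRL: (6*2) -> 12; overall: (x+((2*((x+a)*2))+(a+((6*2)+4)))) -> (x+((2*((x+a)*2))+(a+(12+4))))
Step 5: at RRR: (12+4) -> 16; overall: (x+((2*((x+a)*2))+(a+(12+4)))) -> (x+((2*((x+a)*2))+(a+16)))
Fixed point: (x+((2*((x+a)*2))+(a+16)))

Answer: (x+((2*((x+a)*2))+(a+16)))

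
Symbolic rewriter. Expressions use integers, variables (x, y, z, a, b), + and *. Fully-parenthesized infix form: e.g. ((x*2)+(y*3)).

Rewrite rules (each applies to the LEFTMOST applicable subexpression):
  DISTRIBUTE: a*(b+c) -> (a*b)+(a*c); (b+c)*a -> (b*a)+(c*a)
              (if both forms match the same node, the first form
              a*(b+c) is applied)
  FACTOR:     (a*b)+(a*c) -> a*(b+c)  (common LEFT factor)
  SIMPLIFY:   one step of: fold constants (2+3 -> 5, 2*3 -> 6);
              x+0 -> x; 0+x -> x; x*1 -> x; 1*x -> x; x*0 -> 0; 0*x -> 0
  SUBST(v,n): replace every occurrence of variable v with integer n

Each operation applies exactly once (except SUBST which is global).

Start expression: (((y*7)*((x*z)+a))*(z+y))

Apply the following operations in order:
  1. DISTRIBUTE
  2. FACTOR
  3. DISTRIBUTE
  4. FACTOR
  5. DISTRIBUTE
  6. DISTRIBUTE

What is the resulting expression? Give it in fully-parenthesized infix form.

Start: (((y*7)*((x*z)+a))*(z+y))
Apply DISTRIBUTE at root (target: (((y*7)*((x*z)+a))*(z+y))): (((y*7)*((x*z)+a))*(z+y)) -> ((((y*7)*((x*z)+a))*z)+(((y*7)*((x*z)+a))*y))
Apply FACTOR at root (target: ((((y*7)*((x*z)+a))*z)+(((y*7)*((x*z)+a))*y))): ((((y*7)*((x*z)+a))*z)+(((y*7)*((x*z)+a))*y)) -> (((y*7)*((x*z)+a))*(z+y))
Apply DISTRIBUTE at root (target: (((y*7)*((x*z)+a))*(z+y))): (((y*7)*((x*z)+a))*(z+y)) -> ((((y*7)*((x*z)+a))*z)+(((y*7)*((x*z)+a))*y))
Apply FACTOR at root (target: ((((y*7)*((x*z)+a))*z)+(((y*7)*((x*z)+a))*y))): ((((y*7)*((x*z)+a))*z)+(((y*7)*((x*z)+a))*y)) -> (((y*7)*((x*z)+a))*(z+y))
Apply DISTRIBUTE at root (target: (((y*7)*((x*z)+a))*(z+y))): (((y*7)*((x*z)+a))*(z+y)) -> ((((y*7)*((x*z)+a))*z)+(((y*7)*((x*z)+a))*y))
Apply DISTRIBUTE at LL (target: ((y*7)*((x*z)+a))): ((((y*7)*((x*z)+a))*z)+(((y*7)*((x*z)+a))*y)) -> (((((y*7)*(x*z))+((y*7)*a))*z)+(((y*7)*((x*z)+a))*y))

Answer: (((((y*7)*(x*z))+((y*7)*a))*z)+(((y*7)*((x*z)+a))*y))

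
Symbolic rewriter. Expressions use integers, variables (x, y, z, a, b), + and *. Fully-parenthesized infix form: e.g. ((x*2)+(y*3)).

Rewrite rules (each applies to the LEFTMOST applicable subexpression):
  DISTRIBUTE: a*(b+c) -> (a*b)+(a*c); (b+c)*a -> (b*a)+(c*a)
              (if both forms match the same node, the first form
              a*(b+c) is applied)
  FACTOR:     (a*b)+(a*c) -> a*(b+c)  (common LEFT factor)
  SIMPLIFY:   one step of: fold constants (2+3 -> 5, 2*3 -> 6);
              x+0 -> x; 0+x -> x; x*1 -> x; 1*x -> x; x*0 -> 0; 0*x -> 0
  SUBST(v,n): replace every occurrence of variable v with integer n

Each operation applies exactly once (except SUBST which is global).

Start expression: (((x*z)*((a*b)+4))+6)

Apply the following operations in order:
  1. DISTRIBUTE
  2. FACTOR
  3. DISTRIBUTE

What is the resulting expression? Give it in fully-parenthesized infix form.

Answer: ((((x*z)*(a*b))+((x*z)*4))+6)

Derivation:
Start: (((x*z)*((a*b)+4))+6)
Apply DISTRIBUTE at L (target: ((x*z)*((a*b)+4))): (((x*z)*((a*b)+4))+6) -> ((((x*z)*(a*b))+((x*z)*4))+6)
Apply FACTOR at L (target: (((x*z)*(a*b))+((x*z)*4))): ((((x*z)*(a*b))+((x*z)*4))+6) -> (((x*z)*((a*b)+4))+6)
Apply DISTRIBUTE at L (target: ((x*z)*((a*b)+4))): (((x*z)*((a*b)+4))+6) -> ((((x*z)*(a*b))+((x*z)*4))+6)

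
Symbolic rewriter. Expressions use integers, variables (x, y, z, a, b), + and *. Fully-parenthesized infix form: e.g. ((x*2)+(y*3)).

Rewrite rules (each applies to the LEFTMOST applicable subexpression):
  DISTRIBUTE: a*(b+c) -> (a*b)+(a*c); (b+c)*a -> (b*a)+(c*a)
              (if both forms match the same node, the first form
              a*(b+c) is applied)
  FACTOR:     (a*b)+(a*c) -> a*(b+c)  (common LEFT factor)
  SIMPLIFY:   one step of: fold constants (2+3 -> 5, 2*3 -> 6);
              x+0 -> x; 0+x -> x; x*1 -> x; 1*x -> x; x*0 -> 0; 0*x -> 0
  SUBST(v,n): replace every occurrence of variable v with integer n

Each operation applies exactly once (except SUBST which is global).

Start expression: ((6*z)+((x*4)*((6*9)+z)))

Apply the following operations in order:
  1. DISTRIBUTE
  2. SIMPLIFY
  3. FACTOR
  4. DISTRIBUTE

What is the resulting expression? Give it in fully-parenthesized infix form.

Start: ((6*z)+((x*4)*((6*9)+z)))
Apply DISTRIBUTE at R (target: ((x*4)*((6*9)+z))): ((6*z)+((x*4)*((6*9)+z))) -> ((6*z)+(((x*4)*(6*9))+((x*4)*z)))
Apply SIMPLIFY at RLR (target: (6*9)): ((6*z)+(((x*4)*(6*9))+((x*4)*z))) -> ((6*z)+(((x*4)*54)+((x*4)*z)))
Apply FACTOR at R (target: (((x*4)*54)+((x*4)*z))): ((6*z)+(((x*4)*54)+((x*4)*z))) -> ((6*z)+((x*4)*(54+z)))
Apply DISTRIBUTE at R (target: ((x*4)*(54+z))): ((6*z)+((x*4)*(54+z))) -> ((6*z)+(((x*4)*54)+((x*4)*z)))

Answer: ((6*z)+(((x*4)*54)+((x*4)*z)))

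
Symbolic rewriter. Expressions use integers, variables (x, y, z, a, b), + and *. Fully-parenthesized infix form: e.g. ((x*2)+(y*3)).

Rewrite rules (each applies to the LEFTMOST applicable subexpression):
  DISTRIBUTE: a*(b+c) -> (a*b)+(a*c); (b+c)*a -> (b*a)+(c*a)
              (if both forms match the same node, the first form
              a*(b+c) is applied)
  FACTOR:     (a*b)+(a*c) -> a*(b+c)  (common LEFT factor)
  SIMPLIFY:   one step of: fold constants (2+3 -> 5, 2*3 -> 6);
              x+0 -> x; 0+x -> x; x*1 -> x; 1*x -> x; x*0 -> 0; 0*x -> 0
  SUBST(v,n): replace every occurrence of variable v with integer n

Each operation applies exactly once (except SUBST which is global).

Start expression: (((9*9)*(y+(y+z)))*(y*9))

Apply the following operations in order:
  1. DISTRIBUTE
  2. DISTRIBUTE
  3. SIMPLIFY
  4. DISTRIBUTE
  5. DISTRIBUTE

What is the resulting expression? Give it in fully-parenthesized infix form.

Start: (((9*9)*(y+(y+z)))*(y*9))
Apply DISTRIBUTE at L (target: ((9*9)*(y+(y+z)))): (((9*9)*(y+(y+z)))*(y*9)) -> ((((9*9)*y)+((9*9)*(y+z)))*(y*9))
Apply DISTRIBUTE at root (target: ((((9*9)*y)+((9*9)*(y+z)))*(y*9))): ((((9*9)*y)+((9*9)*(y+z)))*(y*9)) -> ((((9*9)*y)*(y*9))+(((9*9)*(y+z))*(y*9)))
Apply SIMPLIFY at LLL (target: (9*9)): ((((9*9)*y)*(y*9))+(((9*9)*(y+z))*(y*9))) -> (((81*y)*(y*9))+(((9*9)*(y+z))*(y*9)))
Apply DISTRIBUTE at RL (target: ((9*9)*(y+z))): (((81*y)*(y*9))+(((9*9)*(y+z))*(y*9))) -> (((81*y)*(y*9))+((((9*9)*y)+((9*9)*z))*(y*9)))
Apply DISTRIBUTE at R (target: ((((9*9)*y)+((9*9)*z))*(y*9))): (((81*y)*(y*9))+((((9*9)*y)+((9*9)*z))*(y*9))) -> (((81*y)*(y*9))+((((9*9)*y)*(y*9))+(((9*9)*z)*(y*9))))

Answer: (((81*y)*(y*9))+((((9*9)*y)*(y*9))+(((9*9)*z)*(y*9))))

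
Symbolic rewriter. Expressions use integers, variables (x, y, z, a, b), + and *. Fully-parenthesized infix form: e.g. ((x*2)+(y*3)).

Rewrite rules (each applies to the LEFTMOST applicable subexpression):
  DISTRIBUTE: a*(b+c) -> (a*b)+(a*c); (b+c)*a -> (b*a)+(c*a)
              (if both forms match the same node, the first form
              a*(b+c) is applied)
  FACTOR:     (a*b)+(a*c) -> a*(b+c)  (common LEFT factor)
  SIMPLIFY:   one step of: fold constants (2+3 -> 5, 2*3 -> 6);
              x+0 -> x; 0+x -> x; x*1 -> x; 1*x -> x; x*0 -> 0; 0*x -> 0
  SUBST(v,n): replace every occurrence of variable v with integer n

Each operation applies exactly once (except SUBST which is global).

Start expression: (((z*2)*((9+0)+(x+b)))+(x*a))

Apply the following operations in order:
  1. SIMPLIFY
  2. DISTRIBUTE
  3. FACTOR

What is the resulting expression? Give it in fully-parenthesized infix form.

Start: (((z*2)*((9+0)+(x+b)))+(x*a))
Apply SIMPLIFY at LRL (target: (9+0)): (((z*2)*((9+0)+(x+b)))+(x*a)) -> (((z*2)*(9+(x+b)))+(x*a))
Apply DISTRIBUTE at L (target: ((z*2)*(9+(x+b)))): (((z*2)*(9+(x+b)))+(x*a)) -> ((((z*2)*9)+((z*2)*(x+b)))+(x*a))
Apply FACTOR at L (target: (((z*2)*9)+((z*2)*(x+b)))): ((((z*2)*9)+((z*2)*(x+b)))+(x*a)) -> (((z*2)*(9+(x+b)))+(x*a))

Answer: (((z*2)*(9+(x+b)))+(x*a))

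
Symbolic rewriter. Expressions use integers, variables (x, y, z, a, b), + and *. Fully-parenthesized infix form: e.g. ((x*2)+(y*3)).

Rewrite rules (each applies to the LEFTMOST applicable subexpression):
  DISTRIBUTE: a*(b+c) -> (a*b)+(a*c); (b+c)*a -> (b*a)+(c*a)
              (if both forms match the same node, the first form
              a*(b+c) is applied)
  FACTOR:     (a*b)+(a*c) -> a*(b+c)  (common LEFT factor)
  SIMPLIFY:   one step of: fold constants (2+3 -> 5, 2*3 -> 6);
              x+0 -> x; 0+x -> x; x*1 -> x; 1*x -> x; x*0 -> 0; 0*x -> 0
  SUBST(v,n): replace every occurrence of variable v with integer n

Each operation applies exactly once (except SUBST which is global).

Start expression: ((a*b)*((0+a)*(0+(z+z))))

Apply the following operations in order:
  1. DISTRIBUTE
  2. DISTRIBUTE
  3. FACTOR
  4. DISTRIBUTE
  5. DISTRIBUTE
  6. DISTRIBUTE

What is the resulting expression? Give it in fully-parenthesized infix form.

Answer: ((((a*b)*(0*0))+((a*b)*(a*0)))+((a*b)*((0+a)*(z+z))))

Derivation:
Start: ((a*b)*((0+a)*(0+(z+z))))
Apply DISTRIBUTE at R (target: ((0+a)*(0+(z+z)))): ((a*b)*((0+a)*(0+(z+z)))) -> ((a*b)*(((0+a)*0)+((0+a)*(z+z))))
Apply DISTRIBUTE at root (target: ((a*b)*(((0+a)*0)+((0+a)*(z+z))))): ((a*b)*(((0+a)*0)+((0+a)*(z+z)))) -> (((a*b)*((0+a)*0))+((a*b)*((0+a)*(z+z))))
Apply FACTOR at root (target: (((a*b)*((0+a)*0))+((a*b)*((0+a)*(z+z))))): (((a*b)*((0+a)*0))+((a*b)*((0+a)*(z+z)))) -> ((a*b)*(((0+a)*0)+((0+a)*(z+z))))
Apply DISTRIBUTE at root (target: ((a*b)*(((0+a)*0)+((0+a)*(z+z))))): ((a*b)*(((0+a)*0)+((0+a)*(z+z)))) -> (((a*b)*((0+a)*0))+((a*b)*((0+a)*(z+z))))
Apply DISTRIBUTE at LR (target: ((0+a)*0)): (((a*b)*((0+a)*0))+((a*b)*((0+a)*(z+z)))) -> (((a*b)*((0*0)+(a*0)))+((a*b)*((0+a)*(z+z))))
Apply DISTRIBUTE at L (target: ((a*b)*((0*0)+(a*0)))): (((a*b)*((0*0)+(a*0)))+((a*b)*((0+a)*(z+z)))) -> ((((a*b)*(0*0))+((a*b)*(a*0)))+((a*b)*((0+a)*(z+z))))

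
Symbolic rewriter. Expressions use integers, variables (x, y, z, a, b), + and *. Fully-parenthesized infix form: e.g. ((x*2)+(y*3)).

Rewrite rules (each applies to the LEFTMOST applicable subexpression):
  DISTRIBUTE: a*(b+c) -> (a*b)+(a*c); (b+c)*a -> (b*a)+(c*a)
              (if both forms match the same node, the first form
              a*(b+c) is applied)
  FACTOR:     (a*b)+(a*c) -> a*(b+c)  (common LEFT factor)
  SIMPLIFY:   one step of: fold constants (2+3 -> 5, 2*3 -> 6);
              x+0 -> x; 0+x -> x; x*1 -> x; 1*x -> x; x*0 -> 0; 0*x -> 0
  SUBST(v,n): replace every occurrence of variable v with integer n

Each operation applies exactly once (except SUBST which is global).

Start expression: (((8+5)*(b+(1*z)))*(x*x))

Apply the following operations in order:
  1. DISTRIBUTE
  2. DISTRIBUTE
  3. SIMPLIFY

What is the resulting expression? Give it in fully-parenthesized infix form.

Start: (((8+5)*(b+(1*z)))*(x*x))
Apply DISTRIBUTE at L (target: ((8+5)*(b+(1*z)))): (((8+5)*(b+(1*z)))*(x*x)) -> ((((8+5)*b)+((8+5)*(1*z)))*(x*x))
Apply DISTRIBUTE at root (target: ((((8+5)*b)+((8+5)*(1*z)))*(x*x))): ((((8+5)*b)+((8+5)*(1*z)))*(x*x)) -> ((((8+5)*b)*(x*x))+(((8+5)*(1*z))*(x*x)))
Apply SIMPLIFY at LLL (target: (8+5)): ((((8+5)*b)*(x*x))+(((8+5)*(1*z))*(x*x))) -> (((13*b)*(x*x))+(((8+5)*(1*z))*(x*x)))

Answer: (((13*b)*(x*x))+(((8+5)*(1*z))*(x*x)))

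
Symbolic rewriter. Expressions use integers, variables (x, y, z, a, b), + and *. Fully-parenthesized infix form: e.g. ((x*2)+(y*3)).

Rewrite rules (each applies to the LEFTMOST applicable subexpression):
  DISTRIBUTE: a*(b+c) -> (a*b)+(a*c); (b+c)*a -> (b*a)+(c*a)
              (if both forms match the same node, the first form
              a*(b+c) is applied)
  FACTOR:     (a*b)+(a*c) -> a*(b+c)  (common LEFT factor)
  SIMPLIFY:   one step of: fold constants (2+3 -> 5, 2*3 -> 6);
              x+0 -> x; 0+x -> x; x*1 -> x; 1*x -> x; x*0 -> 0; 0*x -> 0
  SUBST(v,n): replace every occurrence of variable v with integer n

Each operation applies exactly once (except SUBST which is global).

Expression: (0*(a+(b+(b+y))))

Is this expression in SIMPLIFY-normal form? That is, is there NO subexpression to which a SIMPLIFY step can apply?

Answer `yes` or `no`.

Expression: (0*(a+(b+(b+y))))
Scanning for simplifiable subexpressions (pre-order)...
  at root: (0*(a+(b+(b+y)))) (SIMPLIFIABLE)
  at R: (a+(b+(b+y))) (not simplifiable)
  at RR: (b+(b+y)) (not simplifiable)
  at RRR: (b+y) (not simplifiable)
Found simplifiable subexpr at path root: (0*(a+(b+(b+y))))
One SIMPLIFY step would give: 0
-> NOT in normal form.

Answer: no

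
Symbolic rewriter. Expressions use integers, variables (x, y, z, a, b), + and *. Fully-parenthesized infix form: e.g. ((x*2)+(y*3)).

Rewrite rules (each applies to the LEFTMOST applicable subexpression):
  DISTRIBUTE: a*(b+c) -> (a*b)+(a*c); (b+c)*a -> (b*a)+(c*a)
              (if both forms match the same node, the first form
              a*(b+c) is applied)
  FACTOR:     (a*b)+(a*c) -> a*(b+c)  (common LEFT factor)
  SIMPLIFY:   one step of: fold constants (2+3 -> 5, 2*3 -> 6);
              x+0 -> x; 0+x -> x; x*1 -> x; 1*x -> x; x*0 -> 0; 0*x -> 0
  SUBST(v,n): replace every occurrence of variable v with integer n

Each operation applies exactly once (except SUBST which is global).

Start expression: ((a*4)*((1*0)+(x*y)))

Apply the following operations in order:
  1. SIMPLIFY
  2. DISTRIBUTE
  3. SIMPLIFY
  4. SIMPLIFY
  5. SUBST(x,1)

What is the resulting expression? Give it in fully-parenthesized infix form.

Start: ((a*4)*((1*0)+(x*y)))
Apply SIMPLIFY at RL (target: (1*0)): ((a*4)*((1*0)+(x*y))) -> ((a*4)*(0+(x*y)))
Apply DISTRIBUTE at root (target: ((a*4)*(0+(x*y)))): ((a*4)*(0+(x*y))) -> (((a*4)*0)+((a*4)*(x*y)))
Apply SIMPLIFY at L (target: ((a*4)*0)): (((a*4)*0)+((a*4)*(x*y))) -> (0+((a*4)*(x*y)))
Apply SIMPLIFY at root (target: (0+((a*4)*(x*y)))): (0+((a*4)*(x*y))) -> ((a*4)*(x*y))
Apply SUBST(x,1): ((a*4)*(x*y)) -> ((a*4)*(1*y))

Answer: ((a*4)*(1*y))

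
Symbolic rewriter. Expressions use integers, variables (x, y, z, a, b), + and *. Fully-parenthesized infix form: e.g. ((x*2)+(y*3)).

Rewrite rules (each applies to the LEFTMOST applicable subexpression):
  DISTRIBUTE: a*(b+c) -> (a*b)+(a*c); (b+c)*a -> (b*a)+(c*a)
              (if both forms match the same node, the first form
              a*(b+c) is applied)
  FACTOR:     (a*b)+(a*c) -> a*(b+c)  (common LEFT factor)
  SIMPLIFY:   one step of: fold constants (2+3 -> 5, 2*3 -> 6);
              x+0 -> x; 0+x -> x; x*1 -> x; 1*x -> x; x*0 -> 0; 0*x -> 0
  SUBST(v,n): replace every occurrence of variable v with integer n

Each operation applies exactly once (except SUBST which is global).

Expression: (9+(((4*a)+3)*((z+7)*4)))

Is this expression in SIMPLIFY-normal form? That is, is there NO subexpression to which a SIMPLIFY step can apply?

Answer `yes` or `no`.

Expression: (9+(((4*a)+3)*((z+7)*4)))
Scanning for simplifiable subexpressions (pre-order)...
  at root: (9+(((4*a)+3)*((z+7)*4))) (not simplifiable)
  at R: (((4*a)+3)*((z+7)*4)) (not simplifiable)
  at RL: ((4*a)+3) (not simplifiable)
  at RLL: (4*a) (not simplifiable)
  at RR: ((z+7)*4) (not simplifiable)
  at RRL: (z+7) (not simplifiable)
Result: no simplifiable subexpression found -> normal form.

Answer: yes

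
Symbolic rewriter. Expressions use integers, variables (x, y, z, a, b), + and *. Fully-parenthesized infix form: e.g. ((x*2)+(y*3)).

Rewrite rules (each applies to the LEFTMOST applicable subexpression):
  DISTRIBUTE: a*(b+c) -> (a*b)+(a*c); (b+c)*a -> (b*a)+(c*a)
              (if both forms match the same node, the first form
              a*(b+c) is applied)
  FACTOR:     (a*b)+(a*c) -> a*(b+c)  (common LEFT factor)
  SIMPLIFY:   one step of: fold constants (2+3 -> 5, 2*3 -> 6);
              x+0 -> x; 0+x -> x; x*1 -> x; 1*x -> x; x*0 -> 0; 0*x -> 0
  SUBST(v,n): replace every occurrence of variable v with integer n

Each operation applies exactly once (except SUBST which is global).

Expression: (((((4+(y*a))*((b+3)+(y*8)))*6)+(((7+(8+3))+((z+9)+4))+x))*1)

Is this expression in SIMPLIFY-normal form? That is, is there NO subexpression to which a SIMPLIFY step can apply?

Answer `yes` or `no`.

Answer: no

Derivation:
Expression: (((((4+(y*a))*((b+3)+(y*8)))*6)+(((7+(8+3))+((z+9)+4))+x))*1)
Scanning for simplifiable subexpressions (pre-order)...
  at root: (((((4+(y*a))*((b+3)+(y*8)))*6)+(((7+(8+3))+((z+9)+4))+x))*1) (SIMPLIFIABLE)
  at L: ((((4+(y*a))*((b+3)+(y*8)))*6)+(((7+(8+3))+((z+9)+4))+x)) (not simplifiable)
  at LL: (((4+(y*a))*((b+3)+(y*8)))*6) (not simplifiable)
  at LLL: ((4+(y*a))*((b+3)+(y*8))) (not simplifiable)
  at LLLL: (4+(y*a)) (not simplifiable)
  at LLLLR: (y*a) (not simplifiable)
  at LLLR: ((b+3)+(y*8)) (not simplifiable)
  at LLLRL: (b+3) (not simplifiable)
  at LLLRR: (y*8) (not simplifiable)
  at LR: (((7+(8+3))+((z+9)+4))+x) (not simplifiable)
  at LRL: ((7+(8+3))+((z+9)+4)) (not simplifiable)
  at LRLL: (7+(8+3)) (not simplifiable)
  at LRLLR: (8+3) (SIMPLIFIABLE)
  at LRLR: ((z+9)+4) (not simplifiable)
  at LRLRL: (z+9) (not simplifiable)
Found simplifiable subexpr at path root: (((((4+(y*a))*((b+3)+(y*8)))*6)+(((7+(8+3))+((z+9)+4))+x))*1)
One SIMPLIFY step would give: ((((4+(y*a))*((b+3)+(y*8)))*6)+(((7+(8+3))+((z+9)+4))+x))
-> NOT in normal form.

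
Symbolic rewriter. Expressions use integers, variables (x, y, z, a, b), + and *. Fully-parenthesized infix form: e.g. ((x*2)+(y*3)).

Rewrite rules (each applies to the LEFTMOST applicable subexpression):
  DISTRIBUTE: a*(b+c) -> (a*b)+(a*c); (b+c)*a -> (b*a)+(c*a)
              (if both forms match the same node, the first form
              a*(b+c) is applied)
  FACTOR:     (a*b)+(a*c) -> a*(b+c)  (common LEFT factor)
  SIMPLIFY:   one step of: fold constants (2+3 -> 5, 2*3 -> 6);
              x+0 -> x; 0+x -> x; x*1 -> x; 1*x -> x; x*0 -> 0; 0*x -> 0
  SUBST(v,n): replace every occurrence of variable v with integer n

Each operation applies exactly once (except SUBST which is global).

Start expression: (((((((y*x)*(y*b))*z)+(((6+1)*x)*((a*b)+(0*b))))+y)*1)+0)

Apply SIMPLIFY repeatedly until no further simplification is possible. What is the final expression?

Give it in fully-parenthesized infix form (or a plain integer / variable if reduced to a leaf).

Start: (((((((y*x)*(y*b))*z)+(((6+1)*x)*((a*b)+(0*b))))+y)*1)+0)
Step 1: at root: (((((((y*x)*(y*b))*z)+(((6+1)*x)*((a*b)+(0*b))))+y)*1)+0) -> ((((((y*x)*(y*b))*z)+(((6+1)*x)*((a*b)+(0*b))))+y)*1); overall: (((((((y*x)*(y*b))*z)+(((6+1)*x)*((a*b)+(0*b))))+y)*1)+0) -> ((((((y*x)*(y*b))*z)+(((6+1)*x)*((a*b)+(0*b))))+y)*1)
Step 2: at root: ((((((y*x)*(y*b))*z)+(((6+1)*x)*((a*b)+(0*b))))+y)*1) -> (((((y*x)*(y*b))*z)+(((6+1)*x)*((a*b)+(0*b))))+y); overall: ((((((y*x)*(y*b))*z)+(((6+1)*x)*((a*b)+(0*b))))+y)*1) -> (((((y*x)*(y*b))*z)+(((6+1)*x)*((a*b)+(0*b))))+y)
Step 3: at LRLL: (6+1) -> 7; overall: (((((y*x)*(y*b))*z)+(((6+1)*x)*((a*b)+(0*b))))+y) -> (((((y*x)*(y*b))*z)+((7*x)*((a*b)+(0*b))))+y)
Step 4: at LRRR: (0*b) -> 0; overall: (((((y*x)*(y*b))*z)+((7*x)*((a*b)+(0*b))))+y) -> (((((y*x)*(y*b))*z)+((7*x)*((a*b)+0)))+y)
Step 5: at LRR: ((a*b)+0) -> (a*b); overall: (((((y*x)*(y*b))*z)+((7*x)*((a*b)+0)))+y) -> (((((y*x)*(y*b))*z)+((7*x)*(a*b)))+y)
Fixed point: (((((y*x)*(y*b))*z)+((7*x)*(a*b)))+y)

Answer: (((((y*x)*(y*b))*z)+((7*x)*(a*b)))+y)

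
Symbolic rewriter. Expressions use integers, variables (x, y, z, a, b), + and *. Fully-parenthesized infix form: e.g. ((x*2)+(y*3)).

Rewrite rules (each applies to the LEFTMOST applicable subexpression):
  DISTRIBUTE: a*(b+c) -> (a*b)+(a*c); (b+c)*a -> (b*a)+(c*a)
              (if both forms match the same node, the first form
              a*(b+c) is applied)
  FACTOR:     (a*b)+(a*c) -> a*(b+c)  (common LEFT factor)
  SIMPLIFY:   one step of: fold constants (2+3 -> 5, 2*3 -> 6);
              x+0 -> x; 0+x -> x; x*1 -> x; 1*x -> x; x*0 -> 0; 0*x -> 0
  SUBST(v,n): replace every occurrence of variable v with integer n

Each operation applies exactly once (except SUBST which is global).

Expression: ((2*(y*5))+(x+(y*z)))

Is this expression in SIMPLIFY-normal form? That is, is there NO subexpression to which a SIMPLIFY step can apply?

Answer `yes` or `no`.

Answer: yes

Derivation:
Expression: ((2*(y*5))+(x+(y*z)))
Scanning for simplifiable subexpressions (pre-order)...
  at root: ((2*(y*5))+(x+(y*z))) (not simplifiable)
  at L: (2*(y*5)) (not simplifiable)
  at LR: (y*5) (not simplifiable)
  at R: (x+(y*z)) (not simplifiable)
  at RR: (y*z) (not simplifiable)
Result: no simplifiable subexpression found -> normal form.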